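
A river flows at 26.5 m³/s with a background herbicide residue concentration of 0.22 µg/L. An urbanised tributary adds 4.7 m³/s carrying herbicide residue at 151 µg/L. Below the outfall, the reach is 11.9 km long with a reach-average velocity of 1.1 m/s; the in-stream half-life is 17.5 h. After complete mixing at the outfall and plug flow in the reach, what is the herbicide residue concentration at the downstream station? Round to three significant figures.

Conservation of mass: C = (26.50·0.2200 + 4.700·151.0) / 31.20 = 715.5/31.20 = 22.93 µg/L.
Travel time t = 11.9·1000 / 1.1 = 10820 s = 3.005 h.
Half-life 17.5 h → k = ln 2 / 17.5 = 0.03961 h⁻¹ = 0.9506 d⁻¹.
Applying C = C₀e^(−kt): 22.93 × 0.8878 = 20.36 µg/L.

20.4 µg/L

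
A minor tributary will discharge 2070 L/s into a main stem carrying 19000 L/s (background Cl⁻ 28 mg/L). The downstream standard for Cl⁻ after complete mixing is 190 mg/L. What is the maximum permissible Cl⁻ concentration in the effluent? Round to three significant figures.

1680 mg/L

At the limit, (Qr·Cr + Qe·Cₑ)/(Qr + Qe) = 190:
Cₑ = (21070·190 − 19000·28.00) / 2070 = 1677 mg/L.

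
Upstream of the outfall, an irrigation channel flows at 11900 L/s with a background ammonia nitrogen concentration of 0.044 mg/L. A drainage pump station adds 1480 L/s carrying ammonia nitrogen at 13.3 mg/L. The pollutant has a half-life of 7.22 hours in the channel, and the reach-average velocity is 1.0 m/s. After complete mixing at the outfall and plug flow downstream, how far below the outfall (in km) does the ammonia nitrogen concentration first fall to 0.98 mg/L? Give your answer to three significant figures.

Mixed concentration C = ΣQC/ΣQ = (11900·0.04400 + 1480·13.30) / 13380 = 20210/13380 = 1.510 mg/L.
Half-life 7.22 h → k = ln 2 / 7.22 = 0.09600 h⁻¹ = 2.304 d⁻¹.
Set 1.510·exp(−k·t) = 0.98 → t = ln(1.510/0.98)/k = 16220 s = 4.505 h.
Distance = v·t = 1.0·16220 = 16220 m = 16.22 km.

16.2 km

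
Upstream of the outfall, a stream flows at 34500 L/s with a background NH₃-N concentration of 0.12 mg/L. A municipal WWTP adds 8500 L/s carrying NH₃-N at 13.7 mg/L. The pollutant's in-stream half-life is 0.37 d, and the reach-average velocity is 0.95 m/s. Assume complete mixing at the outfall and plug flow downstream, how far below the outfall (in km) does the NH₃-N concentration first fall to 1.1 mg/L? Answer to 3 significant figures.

Conservation of mass: C = (34500·0.1200 + 8500·13.70) / 43000 = 120600/43000 = 2.804 mg/L.
Half-life 0.37 d → k = ln 2 / 0.37 = 1.873 d⁻¹.
Set 2.804·exp(−k·t) = 1.1 → t = ln(2.804/1.1)/k = 43160 s = 11.99 h.
Distance = v·t = 0.95·43160 = 41000 m = 41.00 km.

41.0 km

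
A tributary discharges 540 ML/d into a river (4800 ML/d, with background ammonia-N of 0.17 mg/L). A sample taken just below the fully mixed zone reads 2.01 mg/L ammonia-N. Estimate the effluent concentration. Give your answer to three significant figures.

Mass balance: 4800·0.1700 + 540.0·Cₑ = 5340·2.010
→ Cₑ = (5340·2.010 − 4800·0.1700) / 540.0 = 18.37 mg/L.

18.4 mg/L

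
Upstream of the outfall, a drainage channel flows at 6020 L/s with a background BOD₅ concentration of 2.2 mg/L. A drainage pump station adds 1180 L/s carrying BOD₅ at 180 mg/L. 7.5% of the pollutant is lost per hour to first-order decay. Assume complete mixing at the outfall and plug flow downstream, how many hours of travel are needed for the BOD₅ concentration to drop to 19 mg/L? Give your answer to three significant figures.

Conservation of mass: C = (6020·2.200 + 1180·180.0) / 7200 = 225600/7200 = 31.34 mg/L.
7.5%/h lost → k = −ln(1 − 0.075) = 0.07796 h⁻¹.
31.34·exp(−k·t) = 19 → t = ln(31.34/19)/k = 23110 s = 6.419 h.

6.42 h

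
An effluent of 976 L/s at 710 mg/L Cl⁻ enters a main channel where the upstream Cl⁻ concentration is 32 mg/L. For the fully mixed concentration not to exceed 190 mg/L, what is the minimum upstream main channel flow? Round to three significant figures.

3210 L/s

Set C_mix = 190: (Q·32.00 + 976.0·710.0) / (Q + 976.0) = 190
→ Q = 976.0·(710.0 − 190)/(190 − 32.00) = 3212 L/s.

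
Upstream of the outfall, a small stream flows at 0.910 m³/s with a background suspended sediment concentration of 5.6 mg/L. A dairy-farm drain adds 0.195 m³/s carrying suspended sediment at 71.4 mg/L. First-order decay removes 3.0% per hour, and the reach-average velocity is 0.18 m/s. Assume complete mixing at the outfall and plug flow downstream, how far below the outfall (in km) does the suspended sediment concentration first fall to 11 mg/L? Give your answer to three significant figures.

Conservation of mass: C = (0.9100·5.600 + 0.1950·71.40) / 1.105 = 19.02/1.105 = 17.21 mg/L.
3.0%/h lost → k = −ln(1 − 0.03) = 0.03046 h⁻¹.
Set 17.21·exp(−k·t) = 11 → t = ln(17.21/11)/k = 52910 s = 14.70 h.
Distance = v·t = 0.18·52910 = 9524 m = 9.524 km.

9.52 km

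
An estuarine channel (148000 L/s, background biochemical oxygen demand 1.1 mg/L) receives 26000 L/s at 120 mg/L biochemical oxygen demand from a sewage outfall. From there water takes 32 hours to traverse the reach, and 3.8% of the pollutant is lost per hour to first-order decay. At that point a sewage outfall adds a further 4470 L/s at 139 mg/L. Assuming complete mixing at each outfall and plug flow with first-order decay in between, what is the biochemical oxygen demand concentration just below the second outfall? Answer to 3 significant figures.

Conservation of mass: C = (148000·1.100 + 26000·120.0) / 174000 = 3283000/174000 = 18.87 mg/L; combined flow 174000 L/s.
3.8%/h lost → k = −ln(1 − 0.038) = 0.03874 h⁻¹.
Applying C = C₀e^(−kt): 18.87 × 0.2895 = 5.461 mg/L.
At the second outfall, C = (174000·5.461 + 4470·139.0) / (174000 + 4470) = 8.806 mg/L.

8.81 mg/L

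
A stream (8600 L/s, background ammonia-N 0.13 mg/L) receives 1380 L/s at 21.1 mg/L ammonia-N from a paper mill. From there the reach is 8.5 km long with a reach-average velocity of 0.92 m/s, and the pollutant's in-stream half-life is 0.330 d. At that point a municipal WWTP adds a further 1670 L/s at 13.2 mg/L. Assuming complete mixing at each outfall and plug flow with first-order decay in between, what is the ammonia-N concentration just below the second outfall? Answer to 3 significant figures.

3.97 mg/L

Conservation of mass: C = (8600·0.1300 + 1380·21.10) / 9980 = 30240/9980 = 3.030 mg/L; combined flow 9980 L/s.
Travel time t = 8.5·1000 / 0.92 = 9239 s = 2.566 h.
Half-life 0.330 d → k = ln 2 / 0.330 = 2.100 d⁻¹.
Decay over the reach: 3.030·exp(−kt) = 3.030·0.7988 = 2.420 mg/L.
At the second outfall, C = (9980·2.420 + 1670·13.20) / (9980 + 1670) = 3.965 mg/L.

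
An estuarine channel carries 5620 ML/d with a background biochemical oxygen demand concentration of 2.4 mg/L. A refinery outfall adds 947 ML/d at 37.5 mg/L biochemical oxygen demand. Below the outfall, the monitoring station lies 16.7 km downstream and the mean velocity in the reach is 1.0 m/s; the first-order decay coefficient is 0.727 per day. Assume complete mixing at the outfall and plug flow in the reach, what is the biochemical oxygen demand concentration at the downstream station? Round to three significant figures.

Mixed concentration C = ΣQC/ΣQ = (5620·2.400 + 947.0·37.50) / 6567 = 49000/6567 = 7.462 mg/L.
Travel time t = 16.7·1000 / 1.0 = 16700 s = 4.639 h.
First-order decay: C = 7.462·exp(−k·t) = 7.462·0.8689 = 6.483 mg/L.

6.48 mg/L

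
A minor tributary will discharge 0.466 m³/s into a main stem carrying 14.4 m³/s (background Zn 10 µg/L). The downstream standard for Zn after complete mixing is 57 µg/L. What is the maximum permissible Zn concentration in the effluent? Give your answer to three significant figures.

At the limit, (Qr·Cr + Qe·Cₑ)/(Qr + Qe) = 57:
Cₑ = (14.87·57 − 14.40·10.00) / 0.4660 = 1509 µg/L.

1510 µg/L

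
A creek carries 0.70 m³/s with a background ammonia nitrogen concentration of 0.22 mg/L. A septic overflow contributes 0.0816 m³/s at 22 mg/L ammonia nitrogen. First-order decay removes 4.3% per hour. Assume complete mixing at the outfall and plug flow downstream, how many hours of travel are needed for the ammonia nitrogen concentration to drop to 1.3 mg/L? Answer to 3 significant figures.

Flow-weighted average: C = (0.7000·0.2200 + 0.08160·22.00) / 0.7816 = 1.949/0.7816 = 2.494 mg/L.
4.3%/h lost → k = −ln(1 − 0.043) = 0.04395 h⁻¹.
2.494·exp(−k·t) = 1.3 → t = ln(2.494/1.3)/k = 53360 s = 14.82 h.

14.8 h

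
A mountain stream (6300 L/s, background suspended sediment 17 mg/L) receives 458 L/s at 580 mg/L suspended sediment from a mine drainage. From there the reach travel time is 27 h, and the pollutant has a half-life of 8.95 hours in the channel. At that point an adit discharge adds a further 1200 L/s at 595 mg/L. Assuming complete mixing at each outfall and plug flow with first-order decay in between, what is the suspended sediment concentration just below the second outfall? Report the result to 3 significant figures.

95.5 mg/L

Mixed concentration C = ΣQC/ΣQ = (6300·17.00 + 458.0·580.0) / 6758 = 372700/6758 = 55.16 mg/L; combined flow 6758 L/s.
Half-life 8.95 h → k = ln 2 / 8.95 = 0.07745 h⁻¹ = 1.859 d⁻¹.
After decay, C = 55.16 × e^(−kt) = 55.16 × 0.1236 = 6.815 mg/L.
Second outfall: C = (6758·6.815 + 1200·595.0)/7958 = 95.51 mg/L.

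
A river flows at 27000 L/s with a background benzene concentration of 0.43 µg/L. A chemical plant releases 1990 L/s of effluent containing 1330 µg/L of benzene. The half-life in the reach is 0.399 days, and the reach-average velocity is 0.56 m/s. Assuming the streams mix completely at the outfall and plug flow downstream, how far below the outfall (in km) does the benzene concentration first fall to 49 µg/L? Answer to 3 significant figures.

17.5 km

After mixing, C = (27000·0.4300 + 1990·1330) / 28990 = 2658000/28990 = 91.70 µg/L.
Half-life 0.399 d → k = ln 2 / 0.399 = 1.737 d⁻¹.
Set 91.70·exp(−k·t) = 49 → t = ln(91.70/49)/k = 31170 s = 8.658 h.
Distance = v·t = 0.56·31170 = 17450 m = 17.45 km.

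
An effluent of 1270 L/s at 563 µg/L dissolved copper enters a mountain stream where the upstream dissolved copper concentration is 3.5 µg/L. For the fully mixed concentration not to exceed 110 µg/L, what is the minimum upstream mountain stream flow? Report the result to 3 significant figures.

Set C_mix = 110: (Q·3.500 + 1270·563.0) / (Q + 1270) = 110
→ Q = 1270·(563.0 − 110)/(110 − 3.500) = 5402 L/s.

5400 L/s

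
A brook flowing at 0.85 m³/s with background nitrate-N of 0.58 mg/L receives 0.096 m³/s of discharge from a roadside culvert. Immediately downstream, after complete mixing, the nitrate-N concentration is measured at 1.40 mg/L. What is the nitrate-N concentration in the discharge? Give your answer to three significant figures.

8.66 mg/L

Mass balance: 0.8500·0.5800 + 0.09600·Cₑ = 0.9460·1.400
→ Cₑ = (0.9460·1.400 − 0.8500·0.5800) / 0.09600 = 8.660 mg/L.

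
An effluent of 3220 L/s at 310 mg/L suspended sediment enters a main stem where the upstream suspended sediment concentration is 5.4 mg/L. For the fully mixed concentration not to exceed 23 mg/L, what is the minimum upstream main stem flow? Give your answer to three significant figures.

Set C_mix = 23: (Q·5.400 + 3220·310.0) / (Q + 3220) = 23
→ Q = 3220·(310.0 − 23)/(23 − 5.400) = 52510 L/s.

52500 L/s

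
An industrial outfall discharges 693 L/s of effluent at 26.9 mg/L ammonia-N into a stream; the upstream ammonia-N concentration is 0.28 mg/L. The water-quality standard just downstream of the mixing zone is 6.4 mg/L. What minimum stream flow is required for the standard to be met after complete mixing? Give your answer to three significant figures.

Set C_mix = 6.4: (Q·0.2800 + 693.0·26.90) / (Q + 693.0) = 6.4
→ Q = 693.0·(26.90 − 6.4)/(6.4 − 0.2800) = 2321 L/s.

2320 L/s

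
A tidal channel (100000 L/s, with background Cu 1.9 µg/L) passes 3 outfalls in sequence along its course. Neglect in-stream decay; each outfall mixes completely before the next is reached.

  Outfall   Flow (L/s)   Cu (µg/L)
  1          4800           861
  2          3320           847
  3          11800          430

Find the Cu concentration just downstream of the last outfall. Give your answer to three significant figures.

102 µg/L

Outfall 1: combined Q = 104800 L/s; C = (100000·1.900 + 4800·861.0)/104800 = 41.25 µg/L.
Outfall 2: combined Q = 108100 L/s; C = (104800·41.25 + 3320·847.0)/108100 = 65.99 µg/L.
Outfall 3: combined Q = 119900 L/s; C = (108100·65.99 + 11800·430.0)/119900 = 101.8 µg/L.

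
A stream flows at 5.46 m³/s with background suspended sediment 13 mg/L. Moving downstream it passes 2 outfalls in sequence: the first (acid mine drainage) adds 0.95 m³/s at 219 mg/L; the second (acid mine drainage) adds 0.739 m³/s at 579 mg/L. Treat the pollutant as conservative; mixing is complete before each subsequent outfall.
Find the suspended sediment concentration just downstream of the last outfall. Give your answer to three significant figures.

98.9 mg/L

After outfall 1: Q = 5.460 + 0.9500 = 6.410 m³/s; C = (5.460·13.00 + 0.9500·219.0)/6.410 = 43.53 mg/L.
After outfall 2: Q = 6.410 + 0.7390 = 7.149 m³/s; C = (6.410·43.53 + 0.7390·579.0)/7.149 = 98.88 mg/L.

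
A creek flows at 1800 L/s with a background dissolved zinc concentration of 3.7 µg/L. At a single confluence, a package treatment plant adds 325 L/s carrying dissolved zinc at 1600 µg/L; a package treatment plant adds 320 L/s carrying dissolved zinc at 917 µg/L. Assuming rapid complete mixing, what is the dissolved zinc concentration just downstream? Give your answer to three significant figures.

Flow-weighted average: C = (1800·3.700 + 325.0·1600 + 320.0·917.0) / 2445 = 820100/2445 = 335.4 µg/L.

335 µg/L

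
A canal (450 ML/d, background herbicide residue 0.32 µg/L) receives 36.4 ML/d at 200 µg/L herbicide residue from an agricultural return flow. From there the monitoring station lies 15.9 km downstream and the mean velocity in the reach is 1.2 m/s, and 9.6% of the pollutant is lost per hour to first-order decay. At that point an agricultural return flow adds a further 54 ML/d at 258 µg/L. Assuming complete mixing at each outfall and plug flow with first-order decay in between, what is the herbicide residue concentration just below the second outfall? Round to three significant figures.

35.3 µg/L

Mixed concentration C = ΣQC/ΣQ = (450.0·0.3200 + 36.40·200.0) / 486.4 = 7424/486.4 = 15.26 µg/L; combined flow 486.4 ML/d.
Travel time t = 15.9·1000 / 1.2 = 13250 s = 3.681 h.
9.6%/h lost → k = −ln(1 − 0.096) = 0.1009 h⁻¹.
Decay over the reach: 15.26·exp(−kt) = 15.26·0.6897 = 10.53 µg/L.
Second outfall: C = (486.4·10.53 + 54.00·258.0)/540.4 = 35.26 µg/L.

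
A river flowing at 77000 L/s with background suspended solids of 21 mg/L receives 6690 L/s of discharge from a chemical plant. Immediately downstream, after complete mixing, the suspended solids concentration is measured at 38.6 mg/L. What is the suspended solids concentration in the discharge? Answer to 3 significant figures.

241 mg/L

Mass balance: 77000·21.00 + 6690·Cₑ = 83690·38.60
→ Cₑ = (83690·38.60 − 77000·21.00) / 6690 = 241.2 mg/L.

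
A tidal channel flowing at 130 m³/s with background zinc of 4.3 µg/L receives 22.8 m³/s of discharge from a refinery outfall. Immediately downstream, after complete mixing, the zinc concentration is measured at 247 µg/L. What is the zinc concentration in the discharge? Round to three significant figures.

1630 µg/L

Mass balance: 130.0·4.300 + 22.80·Cₑ = 152.8·247.0
→ Cₑ = (152.8·247.0 − 130.0·4.300) / 22.80 = 1631 µg/L.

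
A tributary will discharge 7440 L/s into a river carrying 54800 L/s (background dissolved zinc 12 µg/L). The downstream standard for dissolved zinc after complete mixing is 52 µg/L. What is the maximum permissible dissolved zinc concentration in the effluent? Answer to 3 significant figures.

347 µg/L

At the limit, (Qr·Cr + Qe·Cₑ)/(Qr + Qe) = 52:
Cₑ = (62240·52 − 54800·12.00) / 7440 = 346.6 µg/L.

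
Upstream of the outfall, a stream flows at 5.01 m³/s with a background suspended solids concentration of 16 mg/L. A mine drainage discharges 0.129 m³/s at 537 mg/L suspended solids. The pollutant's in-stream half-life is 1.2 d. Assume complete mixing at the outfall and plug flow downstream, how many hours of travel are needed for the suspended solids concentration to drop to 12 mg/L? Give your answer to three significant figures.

Mass balance: C = (5.010·16.00 + 0.1290·537.0) / 5.139 = 149.4/5.139 = 29.08 mg/L.
Half-life 1.2 d → k = ln 2 / 1.2 = 0.5776 d⁻¹.
29.08·exp(−k·t) = 12 → t = ln(29.08/12)/k = 132400 s = 36.77 h.

36.8 h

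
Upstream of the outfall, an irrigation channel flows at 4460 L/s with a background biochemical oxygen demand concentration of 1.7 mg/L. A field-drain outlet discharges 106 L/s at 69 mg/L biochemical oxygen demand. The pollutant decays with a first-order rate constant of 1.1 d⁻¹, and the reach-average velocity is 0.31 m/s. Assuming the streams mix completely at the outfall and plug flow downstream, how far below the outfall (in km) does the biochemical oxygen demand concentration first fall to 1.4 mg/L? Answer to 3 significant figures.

20.6 km

Conservation of mass: C = (4460·1.700 + 106.0·69.00) / 4566 = 14900/4566 = 3.262 mg/L.
Set 3.262·exp(−k·t) = 1.4 → t = ln(3.262/1.4)/k = 66450 s = 18.46 h.
Distance = v·t = 0.31·66450 = 20600 m = 20.60 km.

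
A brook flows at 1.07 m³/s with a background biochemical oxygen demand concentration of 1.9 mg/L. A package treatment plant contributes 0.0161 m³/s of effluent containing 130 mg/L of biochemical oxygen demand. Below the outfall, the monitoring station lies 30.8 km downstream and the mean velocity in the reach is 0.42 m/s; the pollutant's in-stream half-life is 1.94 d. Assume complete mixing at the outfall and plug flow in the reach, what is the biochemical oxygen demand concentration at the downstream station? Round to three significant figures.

Flow-weighted average: C = (1.070·1.900 + 0.01610·130.0) / 1.086 = 4.126/1.086 = 3.799 mg/L.
Travel time t = 30.8·1000 / 0.42 = 73330 s = 20.37 h.
Half-life 1.94 d → k = ln 2 / 1.94 = 0.3573 d⁻¹.
Applying C = C₀e^(−kt): 3.799 × 0.7384 = 2.805 mg/L.

2.81 mg/L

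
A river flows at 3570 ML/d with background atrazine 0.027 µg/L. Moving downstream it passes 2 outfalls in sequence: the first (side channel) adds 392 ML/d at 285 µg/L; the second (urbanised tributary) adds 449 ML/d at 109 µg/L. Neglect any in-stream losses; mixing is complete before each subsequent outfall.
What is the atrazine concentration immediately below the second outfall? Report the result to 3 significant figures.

Outfall 1: combined Q = 3962 ML/d; C = (3570·0.02700 + 392.0·285.0)/3962 = 28.22 µg/L.
Outfall 2: combined Q = 4411 ML/d; C = (3962·28.22 + 449.0·109.0)/4411 = 36.44 µg/L.

36.4 µg/L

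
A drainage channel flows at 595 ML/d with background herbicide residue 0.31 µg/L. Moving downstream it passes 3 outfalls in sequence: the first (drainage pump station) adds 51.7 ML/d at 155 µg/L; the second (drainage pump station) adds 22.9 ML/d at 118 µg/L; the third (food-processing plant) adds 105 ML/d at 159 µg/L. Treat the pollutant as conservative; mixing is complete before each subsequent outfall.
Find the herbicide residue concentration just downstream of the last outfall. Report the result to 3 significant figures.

35.6 µg/L

After outfall 1: Q = 595.0 + 51.70 = 646.7 ML/d; C = (595.0·0.3100 + 51.70·155.0)/646.7 = 12.68 µg/L.
After outfall 2: Q = 646.7 + 22.90 = 669.6 ML/d; C = (646.7·12.68 + 22.90·118.0)/669.6 = 16.28 µg/L.
After outfall 3: Q = 669.6 + 105.0 = 774.6 ML/d; C = (669.6·16.28 + 105.0·159.0)/774.6 = 35.63 µg/L.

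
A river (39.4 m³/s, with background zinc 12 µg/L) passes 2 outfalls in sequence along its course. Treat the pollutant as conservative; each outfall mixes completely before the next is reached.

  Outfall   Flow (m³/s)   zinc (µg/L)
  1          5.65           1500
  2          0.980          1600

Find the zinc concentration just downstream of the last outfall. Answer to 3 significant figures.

228 µg/L

Below outfall 1: Q → 45.05 m³/s, C = (39.40·12.00 + 5.650·1500)/45.05 = 198.6 µg/L.
Below outfall 2: Q → 46.03 m³/s, C = (45.05·198.6 + 0.9800·1600)/46.03 = 228.5 µg/L.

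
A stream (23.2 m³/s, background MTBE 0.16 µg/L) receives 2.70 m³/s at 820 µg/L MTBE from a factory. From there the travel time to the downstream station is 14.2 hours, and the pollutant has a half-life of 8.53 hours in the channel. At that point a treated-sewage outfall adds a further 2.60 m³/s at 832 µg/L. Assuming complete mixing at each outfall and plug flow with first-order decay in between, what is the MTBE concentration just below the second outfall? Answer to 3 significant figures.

After mixing, C = (23.20·0.1600 + 2.700·820.0) / 25.90 = 2218/25.90 = 85.63 µg/L; combined flow 25.90 m³/s.
Half-life 8.53 h → k = ln 2 / 8.53 = 0.08126 h⁻¹ = 1.950 d⁻¹.
Decay over the reach: 85.63·exp(−kt) = 85.63·0.3154 = 27.01 µg/L.
Second outfall: C = (25.90·27.01 + 2.600·832.0)/28.50 = 100.4 µg/L.

100 µg/L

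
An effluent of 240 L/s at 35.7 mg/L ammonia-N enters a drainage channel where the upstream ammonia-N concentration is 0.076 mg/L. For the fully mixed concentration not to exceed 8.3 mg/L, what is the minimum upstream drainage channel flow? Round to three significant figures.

Set C_mix = 8.3: (Q·0.07600 + 240.0·35.70) / (Q + 240.0) = 8.3
→ Q = 240.0·(35.70 − 8.3)/(8.3 − 0.07600) = 799.6 L/s.

800 L/s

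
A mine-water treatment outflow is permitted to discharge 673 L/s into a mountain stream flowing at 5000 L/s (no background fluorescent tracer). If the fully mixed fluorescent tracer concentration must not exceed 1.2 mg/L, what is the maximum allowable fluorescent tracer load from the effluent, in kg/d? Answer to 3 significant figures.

Mass balance at the limit: 5000·0 + 673.0·Cₑ = 5673·1.2 → Cₑ = 10.12 mg/L.
673.0 L/s = 0.6730 m³/s. Load = 0.6730 m³/s × 10.12 g/m³ × 86 400 s/d = 588.2 kg/d.

588 kg/d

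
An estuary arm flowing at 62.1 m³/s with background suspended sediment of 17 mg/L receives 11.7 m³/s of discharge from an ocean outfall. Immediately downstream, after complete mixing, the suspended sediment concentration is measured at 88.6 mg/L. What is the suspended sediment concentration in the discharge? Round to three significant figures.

469 mg/L

Mass balance: 62.10·17.00 + 11.70·Cₑ = 73.80·88.60
→ Cₑ = (73.80·88.60 − 62.10·17.00) / 11.70 = 468.6 mg/L.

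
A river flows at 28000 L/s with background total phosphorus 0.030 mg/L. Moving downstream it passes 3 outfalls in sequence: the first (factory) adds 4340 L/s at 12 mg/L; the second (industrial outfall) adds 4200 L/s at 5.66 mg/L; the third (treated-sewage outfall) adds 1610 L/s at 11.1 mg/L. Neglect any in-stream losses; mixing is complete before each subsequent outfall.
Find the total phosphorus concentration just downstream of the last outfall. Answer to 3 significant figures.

2.48 mg/L

Below outfall 1: Q → 32340 L/s, C = (28000·0.03000 + 4340·12.00)/32340 = 1.636 mg/L.
Below outfall 2: Q → 36540 L/s, C = (32340·1.636 + 4200·5.660)/36540 = 2.099 mg/L.
Below outfall 3: Q → 38150 L/s, C = (36540·2.099 + 1610·11.10)/38150 = 2.479 mg/L.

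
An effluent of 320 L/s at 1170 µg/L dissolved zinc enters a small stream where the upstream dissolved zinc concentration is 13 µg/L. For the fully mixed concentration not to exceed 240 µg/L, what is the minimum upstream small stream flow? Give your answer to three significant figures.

1310 L/s

Set C_mix = 240: (Q·13.00 + 320.0·1170) / (Q + 320.0) = 240
→ Q = 320.0·(1170 − 240)/(240 − 13.00) = 1311 L/s.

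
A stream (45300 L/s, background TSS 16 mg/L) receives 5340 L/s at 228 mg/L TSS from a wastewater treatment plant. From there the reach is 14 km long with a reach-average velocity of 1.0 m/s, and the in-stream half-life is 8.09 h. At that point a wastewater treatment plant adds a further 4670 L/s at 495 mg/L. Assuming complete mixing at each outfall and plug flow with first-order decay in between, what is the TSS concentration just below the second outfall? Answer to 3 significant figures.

Flow-weighted average: C = (45300·16.00 + 5340·228.0) / 50640 = 1942000/50640 = 38.36 mg/L; combined flow 50640 L/s.
Travel time t = 14·1000 / 1.0 = 14000 s = 3.889 h.
Half-life 8.09 h → k = ln 2 / 8.09 = 0.08568 h⁻¹ = 2.056 d⁻¹.
First-order decay: C = 38.36·exp(−k·t) = 38.36·0.7166 = 27.49 mg/L.
Second outfall: C = (50640·27.49 + 4670·495.0)/55310 = 66.96 mg/L.

67.0 mg/L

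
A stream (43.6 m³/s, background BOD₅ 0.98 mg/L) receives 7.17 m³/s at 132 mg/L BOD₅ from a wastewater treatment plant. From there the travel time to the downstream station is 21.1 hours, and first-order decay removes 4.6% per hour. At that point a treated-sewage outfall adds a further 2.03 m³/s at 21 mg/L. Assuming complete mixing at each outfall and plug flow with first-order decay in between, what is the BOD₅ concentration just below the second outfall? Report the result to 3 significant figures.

7.74 mg/L

After mixing, C = (43.60·0.9800 + 7.170·132.0) / 50.77 = 989.2/50.77 = 19.48 mg/L; combined flow 50.77 m³/s.
4.6%/h lost → k = −ln(1 − 0.046) = 0.04709 h⁻¹.
Decay over the reach: 19.48·exp(−kt) = 19.48·0.3702 = 7.213 mg/L.
At the second outfall, C = (50.77·7.213 + 2.030·21.00) / (50.77 + 2.030) = 7.743 mg/L.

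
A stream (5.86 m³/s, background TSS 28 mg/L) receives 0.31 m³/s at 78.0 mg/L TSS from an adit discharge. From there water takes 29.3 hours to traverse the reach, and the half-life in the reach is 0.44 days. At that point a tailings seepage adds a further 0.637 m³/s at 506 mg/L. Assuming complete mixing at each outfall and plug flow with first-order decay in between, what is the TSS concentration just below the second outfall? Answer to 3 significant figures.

51.4 mg/L

Mixed concentration C = ΣQC/ΣQ = (5.860·28.00 + 0.3100·78.00) / 6.170 = 188.3/6.170 = 30.51 mg/L; combined flow 6.170 m³/s.
Half-life 0.44 d → k = ln 2 / 0.44 = 1.575 d⁻¹.
Decay over the reach: 30.51·exp(−kt) = 30.51·0.1461 = 4.459 mg/L.
Second outfall: C = (6.170·4.459 + 0.6370·506.0)/6.807 = 51.39 mg/L.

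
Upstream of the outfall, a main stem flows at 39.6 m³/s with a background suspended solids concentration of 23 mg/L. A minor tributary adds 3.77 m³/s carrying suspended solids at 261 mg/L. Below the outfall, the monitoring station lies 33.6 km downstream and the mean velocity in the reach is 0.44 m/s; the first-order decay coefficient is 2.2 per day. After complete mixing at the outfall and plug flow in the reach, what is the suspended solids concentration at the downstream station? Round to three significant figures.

6.25 mg/L

After mixing, C = (39.60·23.00 + 3.770·261.0) / 43.37 = 1895/43.37 = 43.69 mg/L.
Travel time t = 33.6·1000 / 0.44 = 76360 s = 21.21 h.
Applying C = C₀e^(−kt): 43.69 × 0.1431 = 6.250 mg/L.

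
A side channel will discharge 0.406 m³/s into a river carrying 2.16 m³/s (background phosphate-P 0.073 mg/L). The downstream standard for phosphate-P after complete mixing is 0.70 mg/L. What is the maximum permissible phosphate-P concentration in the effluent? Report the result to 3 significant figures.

At the limit, (Qr·Cr + Qe·Cₑ)/(Qr + Qe) = 0.70:
Cₑ = (2.566·0.70 − 2.160·0.07300) / 0.4060 = 4.036 mg/L.

4.04 mg/L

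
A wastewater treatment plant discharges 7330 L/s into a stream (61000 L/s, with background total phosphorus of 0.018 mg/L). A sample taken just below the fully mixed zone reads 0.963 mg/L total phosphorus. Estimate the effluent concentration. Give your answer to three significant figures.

8.83 mg/L

Mass balance: 61000·0.01800 + 7330·Cₑ = 68330·0.9630
→ Cₑ = (68330·0.9630 − 61000·0.01800) / 7330 = 8.827 mg/L.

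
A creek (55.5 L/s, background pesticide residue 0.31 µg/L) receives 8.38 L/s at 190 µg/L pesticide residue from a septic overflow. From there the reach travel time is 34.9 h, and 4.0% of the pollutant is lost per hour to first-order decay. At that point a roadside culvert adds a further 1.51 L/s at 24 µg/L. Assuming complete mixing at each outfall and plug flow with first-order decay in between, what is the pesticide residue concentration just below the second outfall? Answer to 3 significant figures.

6.48 µg/L

Conservation of mass: C = (55.50·0.3100 + 8.380·190.0) / 63.88 = 1609/63.88 = 25.19 µg/L; combined flow 63.88 L/s.
4.0%/h lost → k = −ln(1 − 0.04) = 0.04082 h⁻¹.
Decay over the reach: 25.19·exp(−kt) = 25.19·0.2406 = 6.061 µg/L.
At the second outfall, C = (63.88·6.061 + 1.510·24.00) / (63.88 + 1.510) = 6.476 µg/L.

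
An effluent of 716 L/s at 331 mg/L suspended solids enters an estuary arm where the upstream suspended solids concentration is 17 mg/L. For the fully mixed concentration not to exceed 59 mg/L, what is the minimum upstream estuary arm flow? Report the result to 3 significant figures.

Set C_mix = 59: (Q·17.00 + 716.0·331.0) / (Q + 716.0) = 59
→ Q = 716.0·(331.0 − 59)/(59 − 17.00) = 4637 L/s.

4640 L/s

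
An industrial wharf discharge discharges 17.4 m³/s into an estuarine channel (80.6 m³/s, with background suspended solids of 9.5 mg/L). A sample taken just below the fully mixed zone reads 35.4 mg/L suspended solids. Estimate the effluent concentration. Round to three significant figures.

155 mg/L

Mass balance: 80.60·9.500 + 17.40·Cₑ = 98.00·35.40
→ Cₑ = (98.00·35.40 − 80.60·9.500) / 17.40 = 155.4 mg/L.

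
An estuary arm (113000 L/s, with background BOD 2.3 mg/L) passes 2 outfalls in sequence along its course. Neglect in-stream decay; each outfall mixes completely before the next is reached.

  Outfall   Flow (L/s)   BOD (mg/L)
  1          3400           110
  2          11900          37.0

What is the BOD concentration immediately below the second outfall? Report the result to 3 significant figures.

After outfall 1: Q = 113000 + 3400 = 116400 L/s; C = (113000·2.300 + 3400·110.0)/116400 = 5.446 mg/L.
After outfall 2: Q = 116400 + 11900 = 128300 L/s; C = (116400·5.446 + 11900·37.00)/128300 = 8.373 mg/L.

8.37 mg/L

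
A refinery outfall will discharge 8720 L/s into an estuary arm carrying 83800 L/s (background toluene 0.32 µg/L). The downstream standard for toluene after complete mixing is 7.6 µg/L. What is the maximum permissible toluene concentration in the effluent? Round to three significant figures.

77.6 µg/L

At the limit, (Qr·Cr + Qe·Cₑ)/(Qr + Qe) = 7.6:
Cₑ = (92520·7.6 − 83800·0.3200) / 8720 = 77.56 µg/L.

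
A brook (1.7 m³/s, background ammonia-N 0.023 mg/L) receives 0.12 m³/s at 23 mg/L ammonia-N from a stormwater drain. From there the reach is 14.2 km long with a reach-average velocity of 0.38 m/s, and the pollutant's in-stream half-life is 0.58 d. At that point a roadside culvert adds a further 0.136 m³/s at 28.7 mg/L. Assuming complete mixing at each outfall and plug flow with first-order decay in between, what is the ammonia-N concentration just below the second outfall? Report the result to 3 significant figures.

2.85 mg/L

Conservation of mass: C = (1.700·0.02300 + 0.1200·23.00) / 1.820 = 2.799/1.820 = 1.538 mg/L; combined flow 1.820 m³/s.
Travel time t = 14.2·1000 / 0.38 = 37370 s = 10.38 h.
Half-life 0.58 d → k = ln 2 / 0.58 = 1.195 d⁻¹.
Applying C = C₀e^(−kt): 1.538 × 0.5964 = 0.9172 mg/L.
Second outfall: C = (1.820·0.9172 + 0.1360·28.70)/1.956 = 2.849 mg/L.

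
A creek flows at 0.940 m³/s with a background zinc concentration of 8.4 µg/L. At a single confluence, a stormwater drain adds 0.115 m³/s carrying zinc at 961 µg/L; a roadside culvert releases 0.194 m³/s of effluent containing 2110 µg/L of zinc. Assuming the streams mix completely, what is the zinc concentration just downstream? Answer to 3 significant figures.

Flow-weighted average: C = (0.9400·8.400 + 0.1150·961.0 + 0.1940·2110) / 1.249 = 527.8/1.249 = 422.5 µg/L.

423 µg/L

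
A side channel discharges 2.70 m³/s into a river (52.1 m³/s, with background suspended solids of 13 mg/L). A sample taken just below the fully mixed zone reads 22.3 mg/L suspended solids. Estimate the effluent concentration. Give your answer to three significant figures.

202 mg/L

Mass balance: 52.10·13.00 + 2.700·Cₑ = 54.80·22.30
→ Cₑ = (54.80·22.30 − 52.10·13.00) / 2.700 = 201.8 mg/L.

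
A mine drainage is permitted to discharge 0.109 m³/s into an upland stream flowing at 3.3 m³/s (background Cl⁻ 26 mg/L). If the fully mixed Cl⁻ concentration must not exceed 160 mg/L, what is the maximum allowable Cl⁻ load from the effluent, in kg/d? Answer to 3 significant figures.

39700 kg/d

Mass balance at the limit: 3.300·26.00 + 0.1090·Cₑ = 3.409·160 → Cₑ = 4217 mg/L.
Load = 0.1090 m³/s × 4217 g/m³ × 86 400 s/d = 39710 kg/d.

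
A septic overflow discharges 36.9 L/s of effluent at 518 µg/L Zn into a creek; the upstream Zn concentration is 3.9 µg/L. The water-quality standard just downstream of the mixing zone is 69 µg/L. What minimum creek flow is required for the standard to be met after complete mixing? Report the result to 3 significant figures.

Set C_mix = 69: (Q·3.900 + 36.90·518.0) / (Q + 36.90) = 69
→ Q = 36.90·(518.0 − 69)/(69 − 3.900) = 254.5 L/s.

255 L/s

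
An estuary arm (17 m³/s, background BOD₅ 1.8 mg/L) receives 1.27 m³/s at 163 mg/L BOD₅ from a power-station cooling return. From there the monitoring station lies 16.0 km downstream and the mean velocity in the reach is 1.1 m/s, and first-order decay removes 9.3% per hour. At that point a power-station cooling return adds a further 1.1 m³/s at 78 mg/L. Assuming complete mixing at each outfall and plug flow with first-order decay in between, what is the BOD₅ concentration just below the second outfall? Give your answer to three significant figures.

12.7 mg/L

After mixing, C = (17.00·1.800 + 1.270·163.0) / 18.27 = 237.6/18.27 = 13.01 mg/L; combined flow 18.27 m³/s.
Travel time t = 16.0·1000 / 1.1 = 14550 s = 4.040 h.
9.3%/h lost → k = −ln(1 − 0.093) = 0.09761 h⁻¹.
After decay, C = 13.01 × e^(−kt) = 13.01 × 0.6741 = 8.767 mg/L.
Second outfall: C = (18.27·8.767 + 1.100·78.00)/19.37 = 12.70 mg/L.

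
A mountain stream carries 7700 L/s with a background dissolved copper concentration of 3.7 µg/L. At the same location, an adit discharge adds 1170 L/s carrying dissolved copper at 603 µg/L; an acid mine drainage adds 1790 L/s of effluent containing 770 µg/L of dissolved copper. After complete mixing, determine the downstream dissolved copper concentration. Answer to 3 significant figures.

198 µg/L

Mass balance: C = (7700·3.700 + 1170·603.0 + 1790·770.0) / 10660 = 2112000/10660 = 198.2 µg/L.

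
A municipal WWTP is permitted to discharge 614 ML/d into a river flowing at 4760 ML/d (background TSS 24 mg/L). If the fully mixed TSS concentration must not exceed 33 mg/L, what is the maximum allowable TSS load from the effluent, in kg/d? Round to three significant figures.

63100 kg/d

Mass balance at the limit: 4760·24.00 + 614.0·Cₑ = 5374·33 → Cₑ = 102.8 mg/L.
614.0 ML/d = 7.106 m³/s. Load = 7.106 m³/s × 102.8 g/m³ × 86 400 s/d = 63100 kg/d.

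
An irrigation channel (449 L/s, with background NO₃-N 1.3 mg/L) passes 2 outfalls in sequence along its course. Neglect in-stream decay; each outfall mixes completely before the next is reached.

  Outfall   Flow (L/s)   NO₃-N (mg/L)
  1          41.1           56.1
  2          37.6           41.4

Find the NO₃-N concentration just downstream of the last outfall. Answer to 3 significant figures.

8.43 mg/L

Below outfall 1: Q → 490.1 L/s, C = (449.0·1.300 + 41.10·56.10)/490.1 = 5.896 mg/L.
Below outfall 2: Q → 527.7 L/s, C = (490.1·5.896 + 37.60·41.40)/527.7 = 8.425 mg/L.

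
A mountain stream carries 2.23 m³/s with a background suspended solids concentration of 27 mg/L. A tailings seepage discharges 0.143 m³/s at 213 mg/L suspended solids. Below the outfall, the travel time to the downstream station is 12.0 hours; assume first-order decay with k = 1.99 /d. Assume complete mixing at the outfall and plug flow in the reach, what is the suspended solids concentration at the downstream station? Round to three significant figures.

Mixed concentration C = ΣQC/ΣQ = (2.230·27.00 + 0.1430·213.0) / 2.373 = 90.67/2.373 = 38.21 mg/L.
After decay, C = 38.21 × e^(−kt) = 38.21 × 0.3697 = 14.13 mg/L.

14.1 mg/L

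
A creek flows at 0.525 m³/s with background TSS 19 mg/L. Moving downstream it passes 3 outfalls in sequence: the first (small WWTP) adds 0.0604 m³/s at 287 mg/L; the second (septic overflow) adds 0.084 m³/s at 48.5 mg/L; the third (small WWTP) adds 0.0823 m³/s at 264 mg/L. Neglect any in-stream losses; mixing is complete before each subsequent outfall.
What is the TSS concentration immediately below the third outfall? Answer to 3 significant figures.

70.7 mg/L

Outfall 1: combined Q = 0.5854 m³/s; C = (0.5250·19.00 + 0.06040·287.0)/0.5854 = 46.65 mg/L.
Outfall 2: combined Q = 0.6694 m³/s; C = (0.5854·46.65 + 0.08400·48.50)/0.6694 = 46.88 mg/L.
Outfall 3: combined Q = 0.7517 m³/s; C = (0.6694·46.88 + 0.08230·264.0)/0.7517 = 70.65 mg/L.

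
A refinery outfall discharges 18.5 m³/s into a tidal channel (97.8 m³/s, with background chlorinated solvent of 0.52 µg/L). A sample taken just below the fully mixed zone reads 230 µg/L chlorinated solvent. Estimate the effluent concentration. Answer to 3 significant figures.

1440 µg/L

Mass balance: 97.80·0.5200 + 18.50·Cₑ = 116.3·230.0
→ Cₑ = (116.3·230.0 − 97.80·0.5200) / 18.50 = 1443 µg/L.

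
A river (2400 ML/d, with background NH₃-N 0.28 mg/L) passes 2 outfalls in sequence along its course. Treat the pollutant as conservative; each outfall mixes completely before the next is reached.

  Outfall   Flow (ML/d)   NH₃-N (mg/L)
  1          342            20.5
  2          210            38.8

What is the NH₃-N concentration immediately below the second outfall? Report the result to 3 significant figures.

5.36 mg/L

After outfall 1: Q = 2400 + 342.0 = 2742 ML/d; C = (2400·0.2800 + 342.0·20.50)/2742 = 2.802 mg/L.
After outfall 2: Q = 2742 + 210.0 = 2952 ML/d; C = (2742·2.802 + 210.0·38.80)/2952 = 5.363 mg/L.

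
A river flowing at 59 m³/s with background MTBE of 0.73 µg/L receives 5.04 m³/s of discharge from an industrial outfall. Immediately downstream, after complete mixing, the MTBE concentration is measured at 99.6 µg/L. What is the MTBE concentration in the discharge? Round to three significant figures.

Mass balance: 59.00·0.7300 + 5.040·Cₑ = 64.04·99.60
→ Cₑ = (64.04·99.60 − 59.00·0.7300) / 5.040 = 1257 µg/L.

1260 µg/L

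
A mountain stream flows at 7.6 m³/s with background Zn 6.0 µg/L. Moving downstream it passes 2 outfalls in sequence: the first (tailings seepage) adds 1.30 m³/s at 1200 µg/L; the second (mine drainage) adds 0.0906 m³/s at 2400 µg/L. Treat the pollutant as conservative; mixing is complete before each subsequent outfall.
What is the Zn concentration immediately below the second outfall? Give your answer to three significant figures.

Outfall 1: combined Q = 8.900 m³/s; C = (7.600·6.000 + 1.300·1200)/8.900 = 180.4 µg/L.
Outfall 2: combined Q = 8.991 m³/s; C = (8.900·180.4 + 0.09060·2400)/8.991 = 202.8 µg/L.

203 µg/L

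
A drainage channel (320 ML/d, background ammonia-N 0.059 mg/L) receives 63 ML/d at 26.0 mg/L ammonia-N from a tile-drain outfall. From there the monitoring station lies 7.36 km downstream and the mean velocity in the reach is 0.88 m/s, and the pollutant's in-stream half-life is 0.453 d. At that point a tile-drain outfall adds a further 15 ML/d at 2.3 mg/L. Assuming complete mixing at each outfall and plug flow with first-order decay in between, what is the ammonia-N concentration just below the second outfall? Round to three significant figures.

3.68 mg/L

Flow-weighted average: C = (320.0·0.05900 + 63.00·26.00) / 383.0 = 1657/383.0 = 4.326 mg/L; combined flow 383.0 ML/d.
Travel time t = 7.36·1000 / 0.88 = 8364 s = 2.323 h.
Half-life 0.453 d → k = ln 2 / 0.453 = 1.530 d⁻¹.
Applying C = C₀e^(−kt): 4.326 × 0.8623 = 3.730 mg/L.
Second outfall: C = (383.0·3.730 + 15.00·2.300)/398.0 = 3.677 mg/L.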